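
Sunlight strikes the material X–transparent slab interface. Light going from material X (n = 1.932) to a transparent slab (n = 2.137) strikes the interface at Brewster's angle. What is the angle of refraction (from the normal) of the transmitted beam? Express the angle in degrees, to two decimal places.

First find Brewster's angle: tan θ_B = 2.137/1.932 = 1.1061, giving θ_B = 47.88°.
The refracted ray is perpendicular to the reflected ray, so θ_t = 90° − θ_B = 42.12°.

θ_t ≈ 42.12°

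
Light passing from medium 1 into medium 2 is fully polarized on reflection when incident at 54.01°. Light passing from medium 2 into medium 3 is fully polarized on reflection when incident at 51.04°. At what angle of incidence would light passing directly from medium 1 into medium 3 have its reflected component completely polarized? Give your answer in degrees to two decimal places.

θ_B ≈ 59.57°

tan θ_B(1→2) = n₂/n₁ = tan 54.01° = 1.3769.
tan θ_B(2→3) = n₃/n₂ = tan 51.04° = 1.2367.
So n₃/n₁ = (n₂/n₁)(n₃/n₂) = 1.3769 × 1.2367 = 1.7027.
θ_B(1→3) = arctan(1.7027) = 59.57°.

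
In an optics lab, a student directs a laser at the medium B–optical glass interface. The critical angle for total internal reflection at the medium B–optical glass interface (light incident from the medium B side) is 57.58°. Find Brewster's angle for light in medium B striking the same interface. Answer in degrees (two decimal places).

sin θ_c = n₂/n₁, so n₂/n₁ = sin 57.58° = 0.8441.
Brewster: tan θ_B = n₂/n₁ = 0.8441.
θ_B = arctan(0.8441) = 40.17°.

θ_B ≈ 40.17°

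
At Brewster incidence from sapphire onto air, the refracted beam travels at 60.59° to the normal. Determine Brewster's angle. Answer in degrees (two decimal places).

At Brewster's angle the reflected and refracted rays are perpendicular, so θ_B + θ_t = 90°.
θ_B = 90° − 60.59° = 29.41°.

θ_B ≈ 29.41°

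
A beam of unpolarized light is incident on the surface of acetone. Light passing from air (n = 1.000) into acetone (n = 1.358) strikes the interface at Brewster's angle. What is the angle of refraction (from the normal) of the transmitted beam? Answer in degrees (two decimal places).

θ_B = arctan(n₂/n₁) = arctan(1.358/1.000) = 53.63°.
Since θ_B + θ_t = 90° at Brewster incidence, θ_t = 90° − 53.63° = 36.37°.

θ_t ≈ 36.37°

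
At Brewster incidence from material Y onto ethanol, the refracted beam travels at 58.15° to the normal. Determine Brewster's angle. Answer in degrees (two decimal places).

θ_B ≈ 31.85°

Brewster's condition makes the reflected and refracted beams perpendicular: θ_B + θ_t = 90°.
So θ_B = 90° − θ_t = 90° − 58.15° = 31.85°.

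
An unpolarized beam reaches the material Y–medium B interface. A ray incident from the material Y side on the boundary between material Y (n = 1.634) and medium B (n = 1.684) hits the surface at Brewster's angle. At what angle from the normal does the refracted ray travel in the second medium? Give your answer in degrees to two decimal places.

First find Brewster's angle: tan θ_B = 1.684/1.634 = 1.0306, giving θ_B = 45.86°.
At Brewster's angle the reflected and refracted rays are perpendicular, so θ_t = 90° − θ_B = 90° − 45.86° = 44.14°.

θ_t ≈ 44.14°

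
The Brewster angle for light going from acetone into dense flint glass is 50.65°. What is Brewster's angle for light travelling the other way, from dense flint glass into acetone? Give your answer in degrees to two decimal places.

The two Brewster angles are complementary: θ_B' = 90° − θ_B = 90° − 50.65° = 39.35°.

θ_B' ≈ 39.35°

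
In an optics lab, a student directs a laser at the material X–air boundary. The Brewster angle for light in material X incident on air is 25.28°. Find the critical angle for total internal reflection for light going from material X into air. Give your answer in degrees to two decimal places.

n₂/n₁ = tan 25.28° = 0.4723; the critical angle satisfies sin θ_c = n₂/n₁.
θ_c = arcsin(0.4723) = 28.18°.

θ_c ≈ 28.18°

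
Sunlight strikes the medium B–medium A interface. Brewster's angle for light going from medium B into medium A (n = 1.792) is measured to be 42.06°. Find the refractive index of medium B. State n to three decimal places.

n ≈ 1.986

At Brewster's angle, tan θ_B = n₂/n₁ with n₁ on the incident side (medium B) and n₂ on the transmitted side (medium A).
n₁ = n₂ / tan θ_B = 1.792 / tan 42.06° = 1.986.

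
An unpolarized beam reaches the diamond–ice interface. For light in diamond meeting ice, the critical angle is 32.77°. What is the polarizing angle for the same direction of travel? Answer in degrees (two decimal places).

θ_B ≈ 28.43°

sin θ_c = n₂/n₁, so n₂/n₁ = sin 32.77° = 0.5413.
Brewster: tan θ_B = n₂/n₁ = 0.5413.
θ_B = arctan(0.5413) = 28.43°.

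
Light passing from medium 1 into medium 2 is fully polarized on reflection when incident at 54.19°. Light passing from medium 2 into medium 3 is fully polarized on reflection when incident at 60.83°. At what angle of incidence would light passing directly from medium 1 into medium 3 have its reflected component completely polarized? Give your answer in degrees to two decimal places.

θ_B ≈ 68.06°

tan θ_B(1→2) = n₂/n₁ = tan 54.19° = 1.3860.
tan θ_B(2→3) = n₃/n₂ = tan 60.83° = 1.7915.
Multiplying, n₃/n₁ = 1.3860 × 1.7915 = 2.4831, and θ_B(1→3) = arctan 2.4831 = 68.06°.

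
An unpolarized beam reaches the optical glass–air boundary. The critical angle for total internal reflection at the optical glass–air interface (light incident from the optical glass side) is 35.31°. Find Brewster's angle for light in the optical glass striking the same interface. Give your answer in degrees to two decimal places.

At the critical angle sin θ_c = n₂/n₁, giving n₂/n₁ = sin 35.31° = 0.5780.
Then tan θ_B = n₂/n₁ = 0.5780, so θ_B = arctan 0.5780 = 30.03°.

θ_B ≈ 30.03°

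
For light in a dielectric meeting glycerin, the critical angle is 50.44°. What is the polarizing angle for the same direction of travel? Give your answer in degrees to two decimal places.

θ_B ≈ 37.63°

sin θ_c = n₂/n₁, so n₂/n₁ = sin 50.44° = 0.7710.
Brewster: tan θ_B = n₂/n₁ = 0.7710.
θ_B = arctan(0.7710) = 37.63°.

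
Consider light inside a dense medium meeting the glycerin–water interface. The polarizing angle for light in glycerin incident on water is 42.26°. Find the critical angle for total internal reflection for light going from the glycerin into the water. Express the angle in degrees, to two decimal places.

tan θ_B = n₂/n₁ = tan 42.26° = 0.9087.
Total internal reflection: sin θ_c = n₂/n₁ = 0.9087.
θ_c = arcsin(0.9087) = 65.32°.

θ_c ≈ 65.32°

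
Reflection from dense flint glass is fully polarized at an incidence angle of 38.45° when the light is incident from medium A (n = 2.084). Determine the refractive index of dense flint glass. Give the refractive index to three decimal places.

Brewster's law: tan θ_B = n₂/n₁ (light incident in medium A, refracted into dense flint glass).
n₂ = n₁ tan θ_B = 2.084 × tan 38.45° = 1.655.

n ≈ 1.655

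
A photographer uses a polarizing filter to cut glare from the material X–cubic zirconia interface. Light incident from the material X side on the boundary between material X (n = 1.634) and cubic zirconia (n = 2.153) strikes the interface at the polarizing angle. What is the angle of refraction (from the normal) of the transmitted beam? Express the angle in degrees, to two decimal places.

θ_t ≈ 37.20°

tan θ_B = n₂/n₁ = 2.153/1.634 = 1.3176, so θ_B = 52.80°.
At Brewster's angle the reflected and refracted rays are perpendicular, so θ_t = 90° − θ_B = 90° − 52.80° = 37.20°.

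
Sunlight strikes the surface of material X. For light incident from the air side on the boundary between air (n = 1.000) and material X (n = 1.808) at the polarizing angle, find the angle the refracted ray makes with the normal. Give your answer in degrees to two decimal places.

First find Brewster's angle: tan θ_B = 1.808/1.000 = 1.8080, giving θ_B = 61.05°.
Since θ_B + θ_t = 90° at Brewster incidence, θ_t = 90° − 61.05° = 28.95°.

θ_t ≈ 28.95°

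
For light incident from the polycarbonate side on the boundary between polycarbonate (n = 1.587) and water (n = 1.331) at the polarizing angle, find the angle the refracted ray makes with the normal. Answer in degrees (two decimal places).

θ_B = arctan(n₂/n₁) = arctan(1.331/1.587) = 39.99°.
The refracted ray is perpendicular to the reflected ray, so θ_t = 90° − θ_B = 50.01°.

θ_t ≈ 50.01°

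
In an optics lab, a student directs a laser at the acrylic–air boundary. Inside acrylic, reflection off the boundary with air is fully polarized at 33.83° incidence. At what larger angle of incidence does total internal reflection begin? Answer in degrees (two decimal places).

θ_c ≈ 42.08°

tan θ_B = n₂/n₁ = tan 33.83° = 0.6702.
Total internal reflection: sin θ_c = n₂/n₁ = 0.6702.
θ_c = arcsin(0.6702) = 42.08°.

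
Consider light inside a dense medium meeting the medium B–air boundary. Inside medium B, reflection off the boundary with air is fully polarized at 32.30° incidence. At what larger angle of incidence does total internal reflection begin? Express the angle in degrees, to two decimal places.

From Brewster, n₂/n₁ = tan θ_B = tan 32.30° = 0.6322.
Then sin θ_c = n₂/n₁ = 0.6322, so θ_c = arcsin 0.6322 = 39.21°.

θ_c ≈ 39.21°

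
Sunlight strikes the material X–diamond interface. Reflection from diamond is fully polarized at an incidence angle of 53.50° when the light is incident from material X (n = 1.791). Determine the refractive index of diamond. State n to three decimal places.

Full polarization of the reflected beam means tan θ_B = n₂/n₁, where n₁ is the incident medium (material X).
n₂ = n₁ tan θ_B = 1.791 × tan 53.50° = 2.420.

n ≈ 2.420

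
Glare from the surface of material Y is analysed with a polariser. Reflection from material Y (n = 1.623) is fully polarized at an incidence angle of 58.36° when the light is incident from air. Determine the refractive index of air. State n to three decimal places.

n ≈ 1.000

At the Brewster angle, tan θ_B = n₂/n₁ with n₁ on the incident side (air) and n₂ on the transmitted side (material Y).
n₁ = n₂ / tan θ_B = 1.623 / tan 58.36° = 1.000.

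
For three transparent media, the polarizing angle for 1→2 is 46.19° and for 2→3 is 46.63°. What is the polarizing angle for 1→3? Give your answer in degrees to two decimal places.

θ_B ≈ 47.82°

n₂/n₁ = tan 46.19° = 1.0424 and n₃/n₂ = tan 46.63° = 1.0586.
So n₃/n₁ = (n₂/n₁)(n₃/n₂) = 1.0424 × 1.0586 = 1.1035.
θ_B(1→3) = arctan(1.1035) = 47.82°.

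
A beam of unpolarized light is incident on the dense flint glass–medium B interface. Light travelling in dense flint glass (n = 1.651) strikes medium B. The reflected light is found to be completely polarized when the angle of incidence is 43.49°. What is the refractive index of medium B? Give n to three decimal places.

n ≈ 1.566

Full polarization of the reflected beam means tan θ_B = n₂/n₁, where n₁ is the incident medium (dense flint glass).
n₂ = n₁ tan θ_B = 1.651 × tan 43.49° = 1.566.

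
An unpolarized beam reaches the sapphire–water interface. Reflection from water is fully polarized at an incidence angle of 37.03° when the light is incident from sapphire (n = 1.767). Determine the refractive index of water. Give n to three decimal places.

n ≈ 1.333

Full polarization of the reflected beam means tan θ_B = n₂/n₁, where n₁ is the incident medium (sapphire).
n₂ = n₁ tan θ_B = 1.767 × tan 37.03° = 1.333.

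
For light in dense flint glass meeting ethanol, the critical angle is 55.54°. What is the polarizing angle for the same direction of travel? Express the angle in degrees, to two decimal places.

θ_B ≈ 39.51°

n₂/n₁ = sin θ_c = sin 55.54° = 0.8245.
tan θ_B equals the same ratio, so θ_B = arctan(0.8245) = 39.51°.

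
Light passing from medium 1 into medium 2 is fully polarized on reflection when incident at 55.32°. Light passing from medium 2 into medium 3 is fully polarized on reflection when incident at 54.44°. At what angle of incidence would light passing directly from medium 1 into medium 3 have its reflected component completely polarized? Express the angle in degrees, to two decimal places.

n₂/n₁ = tan 55.32° = 1.4453 and n₃/n₂ = tan 54.44° = 1.3988.
Multiplying, n₃/n₁ = 1.4453 × 1.3988 = 2.0217, and θ_B(1→3) = arctan 2.0217 = 63.68°.

θ_B ≈ 63.68°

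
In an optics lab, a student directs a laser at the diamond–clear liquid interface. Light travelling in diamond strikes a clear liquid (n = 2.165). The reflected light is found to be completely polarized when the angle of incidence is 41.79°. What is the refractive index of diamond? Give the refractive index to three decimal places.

Full polarization of the reflected beam means tan θ_B = n₂/n₁, where n₁ is the incident medium (diamond).
n₁ = n₂ / tan θ_B = 2.165 / tan 41.79° = 2.422.

n ≈ 2.422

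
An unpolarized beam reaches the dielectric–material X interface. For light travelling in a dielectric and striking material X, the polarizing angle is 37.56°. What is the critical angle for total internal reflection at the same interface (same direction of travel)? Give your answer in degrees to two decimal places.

n₂/n₁ = tan 37.56° = 0.7690; the critical angle satisfies sin θ_c = n₂/n₁.
θ_c = arcsin(0.7690) = 50.26°.

θ_c ≈ 50.26°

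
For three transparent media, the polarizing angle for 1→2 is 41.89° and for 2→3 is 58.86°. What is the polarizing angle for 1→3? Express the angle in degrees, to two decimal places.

θ_B ≈ 56.04°

Each Brewster angle gives a ratio: n₂/n₁ = tan 41.89° = 0.8969, n₃/n₂ = tan 58.86° = 1.6551.
So n₃/n₁ = (n₂/n₁)(n₃/n₂) = 0.8969 × 1.6551 = 1.4845.
θ_B(1→3) = arctan(1.4845) = 56.04°.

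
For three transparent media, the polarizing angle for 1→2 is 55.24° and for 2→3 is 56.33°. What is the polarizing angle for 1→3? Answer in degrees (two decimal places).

θ_B ≈ 65.19°

Each Brewster angle gives a ratio: n₂/n₁ = tan 55.24° = 1.4410, n₃/n₂ = tan 56.33° = 1.5011.
n₃/n₁ = 2.1631. Then tan θ_B(1→3) = n₃/n₁, so θ_B(1→3) = arctan(2.1631) = 65.19°.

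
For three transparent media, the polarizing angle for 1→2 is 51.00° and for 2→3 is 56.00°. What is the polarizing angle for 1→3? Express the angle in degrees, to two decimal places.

θ_B ≈ 61.36°

tan θ_B(1→2) = n₂/n₁ = tan 51.00° = 1.2349.
tan θ_B(2→3) = n₃/n₂ = tan 56.00° = 1.4826.
n₃/n₁ = 1.8308. Then tan θ_B(1→3) = n₃/n₁, so θ_B(1→3) = arctan(1.8308) = 61.36°.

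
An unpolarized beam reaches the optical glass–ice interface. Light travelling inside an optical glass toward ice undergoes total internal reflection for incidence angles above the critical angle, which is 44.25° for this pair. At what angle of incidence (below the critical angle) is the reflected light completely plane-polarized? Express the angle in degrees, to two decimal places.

θ_B ≈ 34.91°

At the critical angle sin θ_c = n₂/n₁, giving n₂/n₁ = sin 44.25° = 0.6978.
Then tan θ_B = n₂/n₁ = 0.6978, so θ_B = arctan 0.6978 = 34.91°.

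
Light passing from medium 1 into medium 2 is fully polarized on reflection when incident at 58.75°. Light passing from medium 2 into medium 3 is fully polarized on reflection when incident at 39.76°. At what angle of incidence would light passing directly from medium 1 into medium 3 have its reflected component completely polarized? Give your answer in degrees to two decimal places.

θ_B ≈ 53.89°

n₂/n₁ = tan 58.75° = 1.6479 and n₃/n₂ = tan 39.76° = 0.8320.
Multiplying, n₃/n₁ = 1.6479 × 0.8320 = 1.3711, and θ_B(1→3) = arctan 1.3711 = 53.89°.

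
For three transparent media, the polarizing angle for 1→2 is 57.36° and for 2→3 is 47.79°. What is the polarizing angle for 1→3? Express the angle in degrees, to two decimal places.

n₂/n₁ = tan 57.36° = 1.5613 and n₃/n₂ = tan 47.79° = 1.1025.
Multiplying, n₃/n₁ = 1.5613 × 1.1025 = 1.7212, and θ_B(1→3) = arctan 1.7212 = 59.84°.

θ_B ≈ 59.84°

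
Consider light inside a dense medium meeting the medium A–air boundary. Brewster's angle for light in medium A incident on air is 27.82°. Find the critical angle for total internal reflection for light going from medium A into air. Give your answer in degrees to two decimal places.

θ_c ≈ 31.85°

tan θ_B = n₂/n₁ = tan 27.82° = 0.5277.
Total internal reflection: sin θ_c = n₂/n₁ = 0.5277.
θ_c = arcsin(0.5277) = 31.85°.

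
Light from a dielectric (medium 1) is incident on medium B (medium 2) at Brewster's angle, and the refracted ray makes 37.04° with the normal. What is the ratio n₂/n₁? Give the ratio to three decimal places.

θ_B + θ_t = 90°, so θ_B = 90° − 37.04° = 52.96°.
Then n₂/n₁ = tan θ_B = tan 52.96° = 1.325.

n₂/n₁ ≈ 1.325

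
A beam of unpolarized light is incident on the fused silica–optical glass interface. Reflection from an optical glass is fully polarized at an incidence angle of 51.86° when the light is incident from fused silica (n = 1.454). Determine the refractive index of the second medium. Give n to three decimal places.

n ≈ 1.852

Brewster's law: tan θ_B = n₂/n₁ (light incident in fused silica, refracted into an optical glass).
n₂ = n₁ tan θ_B = 1.454 × tan 51.86° = 1.852.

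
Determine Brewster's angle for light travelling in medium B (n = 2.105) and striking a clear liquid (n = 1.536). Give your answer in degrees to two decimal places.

θ_B ≈ 36.12°

tan θ_B = n₂/n₁ = 1.536/2.105 = 0.7297.
θ_B = arctan(0.7297) = 36.12°.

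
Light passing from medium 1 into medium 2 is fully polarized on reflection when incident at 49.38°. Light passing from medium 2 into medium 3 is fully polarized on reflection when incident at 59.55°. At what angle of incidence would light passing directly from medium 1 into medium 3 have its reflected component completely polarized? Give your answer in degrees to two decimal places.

n₂/n₁ = tan 49.38° = 1.1659 and n₃/n₂ = tan 59.55° = 1.7011.
Multiplying, n₃/n₁ = 1.1659 × 1.7011 = 1.9833, and θ_B(1→3) = arctan 1.9833 = 63.24°.

θ_B ≈ 63.24°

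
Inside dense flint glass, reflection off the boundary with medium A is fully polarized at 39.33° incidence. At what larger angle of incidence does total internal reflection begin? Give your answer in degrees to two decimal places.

θ_c ≈ 55.02°

From Brewster, n₂/n₁ = tan θ_B = tan 39.33° = 0.8194.
Then sin θ_c = n₂/n₁ = 0.8194, so θ_c = arcsin 0.8194 = 55.02°.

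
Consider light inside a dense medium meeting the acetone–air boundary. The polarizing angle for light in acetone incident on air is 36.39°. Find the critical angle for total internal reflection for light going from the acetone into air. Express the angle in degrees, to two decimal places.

θ_c ≈ 47.48°

n₂/n₁ = tan 36.39° = 0.7370; the critical angle satisfies sin θ_c = n₂/n₁.
θ_c = arcsin(0.7370) = 47.48°.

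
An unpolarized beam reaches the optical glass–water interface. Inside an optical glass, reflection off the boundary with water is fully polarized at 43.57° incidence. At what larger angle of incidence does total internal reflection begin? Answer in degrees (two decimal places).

θ_c ≈ 72.04°

From Brewster, n₂/n₁ = tan θ_B = tan 43.57° = 0.9513.
Then sin θ_c = n₂/n₁ = 0.9513, so θ_c = arcsin 0.9513 = 72.04°.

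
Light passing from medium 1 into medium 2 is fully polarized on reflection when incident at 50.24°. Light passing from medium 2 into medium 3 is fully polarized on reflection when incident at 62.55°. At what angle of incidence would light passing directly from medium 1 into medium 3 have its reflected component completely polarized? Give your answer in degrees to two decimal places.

Each Brewster angle gives a ratio: n₂/n₁ = tan 50.24° = 1.2019, n₃/n₂ = tan 62.55° = 1.9251.
n₃/n₁ = 2.3138. Then tan θ_B(1→3) = n₃/n₁, so θ_B(1→3) = arctan(2.3138) = 66.63°.

θ_B ≈ 66.63°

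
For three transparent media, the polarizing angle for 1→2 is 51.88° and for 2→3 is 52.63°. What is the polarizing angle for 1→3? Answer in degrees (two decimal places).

θ_B ≈ 59.07°

Each Brewster angle gives a ratio: n₂/n₁ = tan 51.88° = 1.2744, n₃/n₂ = tan 52.63° = 1.3094.
Multiplying, n₃/n₁ = 1.2744 × 1.3094 = 1.6687, and θ_B(1→3) = arctan 1.6687 = 59.07°.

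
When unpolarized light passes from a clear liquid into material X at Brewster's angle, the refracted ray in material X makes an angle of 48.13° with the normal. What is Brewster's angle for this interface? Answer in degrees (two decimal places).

θ_B ≈ 41.87°

Since the reflected and refracted rays are at right angles at the polarizing angle, θ_B + θ_t = 90°.
θ_B = 90° − 48.13° = 41.87°.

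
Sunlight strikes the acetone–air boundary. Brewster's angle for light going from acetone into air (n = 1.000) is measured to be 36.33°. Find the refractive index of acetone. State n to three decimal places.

Brewster's law: tan θ_B = n₂/n₁ (light incident in acetone, refracted into air).
n₁ = n₂ / tan θ_B = 1.000 / tan 36.33° = 1.360.

n ≈ 1.360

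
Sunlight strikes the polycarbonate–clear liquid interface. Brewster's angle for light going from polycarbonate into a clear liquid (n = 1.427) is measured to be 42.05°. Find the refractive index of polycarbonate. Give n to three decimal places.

At Brewster's angle, tan θ_B = n₂/n₁ with n₁ on the incident side (polycarbonate) and n₂ on the transmitted side (a clear liquid).
n₁ = n₂ / tan θ_B = 1.427 / tan 42.05° = 1.582.

n ≈ 1.582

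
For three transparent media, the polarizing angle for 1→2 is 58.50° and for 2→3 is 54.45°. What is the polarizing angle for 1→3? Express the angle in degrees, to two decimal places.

θ_B ≈ 66.35°

n₂/n₁ = tan 58.50° = 1.6319 and n₃/n₂ = tan 54.45° = 1.3994.
Multiplying, n₃/n₁ = 1.6319 × 1.3994 = 2.2836, and θ_B(1→3) = arctan 2.2836 = 66.35°.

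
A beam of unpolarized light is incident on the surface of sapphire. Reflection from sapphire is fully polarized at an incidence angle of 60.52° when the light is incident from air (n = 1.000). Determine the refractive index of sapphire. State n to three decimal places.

Full polarization of the reflected beam means tan θ_B = n₂/n₁, where n₁ is the incident medium (air).
n₂ = n₁ tan θ_B = 1.000 × tan 60.52° = 1.769.

n ≈ 1.769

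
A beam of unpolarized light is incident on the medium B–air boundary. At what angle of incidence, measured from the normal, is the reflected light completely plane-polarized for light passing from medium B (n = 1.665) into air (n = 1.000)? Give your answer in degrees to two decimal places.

θ_B ≈ 30.99°

At Brewster's angle the reflected and refracted rays are perpendicular, which with Snell's law gives tan θ_B = n₂/n₁.
tan θ_B = n₂/n₁ = 1.000/1.665 = 0.6006.
So θ_B = arctan 0.6006 = 30.99°.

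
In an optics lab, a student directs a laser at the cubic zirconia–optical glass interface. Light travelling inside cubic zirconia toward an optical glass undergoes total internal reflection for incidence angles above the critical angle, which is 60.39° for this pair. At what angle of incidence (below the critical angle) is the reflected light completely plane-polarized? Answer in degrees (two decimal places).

θ_B ≈ 41.00°

n₂/n₁ = sin θ_c = sin 60.39° = 0.8694.
tan θ_B equals the same ratio, so θ_B = arctan(0.8694) = 41.00°.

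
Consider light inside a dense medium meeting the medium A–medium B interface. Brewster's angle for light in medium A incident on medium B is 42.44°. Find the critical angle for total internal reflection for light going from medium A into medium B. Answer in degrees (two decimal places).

θ_c ≈ 66.12°

From Brewster, n₂/n₁ = tan θ_B = tan 42.44° = 0.9144.
Then sin θ_c = n₂/n₁ = 0.9144, so θ_c = arcsin 0.9144 = 66.12°.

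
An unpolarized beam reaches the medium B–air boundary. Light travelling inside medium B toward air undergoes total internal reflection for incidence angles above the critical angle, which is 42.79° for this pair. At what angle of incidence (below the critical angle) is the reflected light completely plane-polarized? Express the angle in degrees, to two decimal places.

n₂/n₁ = sin θ_c = sin 42.79° = 0.6793.
tan θ_B equals the same ratio, so θ_B = arctan(0.6793) = 34.19°.

θ_B ≈ 34.19°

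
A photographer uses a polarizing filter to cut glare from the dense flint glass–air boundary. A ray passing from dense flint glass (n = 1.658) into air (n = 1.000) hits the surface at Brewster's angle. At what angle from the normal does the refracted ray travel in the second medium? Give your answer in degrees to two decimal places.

First find Brewster's angle: tan θ_B = 1.000/1.658 = 0.6031, giving θ_B = 31.10°.
Since θ_B + θ_t = 90° at Brewster incidence, θ_t = 90° − 31.10° = 58.90°.

θ_t ≈ 58.90°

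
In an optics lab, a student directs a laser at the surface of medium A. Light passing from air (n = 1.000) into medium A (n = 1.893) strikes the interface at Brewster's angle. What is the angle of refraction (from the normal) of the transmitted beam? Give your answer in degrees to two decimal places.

tan θ_B = n₂/n₁ = 1.893/1.000 = 1.8930, so θ_B = 62.15°.
Since θ_B + θ_t = 90° at Brewster incidence, θ_t = 90° − 62.15° = 27.85°.

θ_t ≈ 27.85°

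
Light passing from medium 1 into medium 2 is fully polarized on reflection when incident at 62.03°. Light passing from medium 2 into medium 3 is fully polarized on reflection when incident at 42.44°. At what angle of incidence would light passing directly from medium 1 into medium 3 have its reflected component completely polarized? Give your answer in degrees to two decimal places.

n₂/n₁ = tan 62.03° = 1.8831 and n₃/n₂ = tan 42.44° = 0.9144.
Multiplying, n₃/n₁ = 1.8831 × 0.9144 = 1.7219, and θ_B(1→3) = arctan 1.7219 = 59.85°.

θ_B ≈ 59.85°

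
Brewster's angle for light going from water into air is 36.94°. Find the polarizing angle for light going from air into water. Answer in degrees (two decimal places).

The two Brewster angles are complementary: θ_B' = 90° − θ_B = 90° − 36.94° = 53.06°.

θ_B' ≈ 53.06°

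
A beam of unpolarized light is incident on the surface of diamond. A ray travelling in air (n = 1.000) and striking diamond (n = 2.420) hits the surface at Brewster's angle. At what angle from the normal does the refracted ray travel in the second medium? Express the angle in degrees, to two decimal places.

First find Brewster's angle: tan θ_B = 2.420/1.000 = 2.4200, giving θ_B = 67.55°.
At Brewster's angle the reflected and refracted rays are perpendicular, so θ_t = 90° − θ_B = 90° − 67.55° = 22.45°.

θ_t ≈ 22.45°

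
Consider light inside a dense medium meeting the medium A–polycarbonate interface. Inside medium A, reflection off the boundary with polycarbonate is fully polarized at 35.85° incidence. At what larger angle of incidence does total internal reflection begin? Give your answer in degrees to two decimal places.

θ_c ≈ 46.27°

From Brewster, n₂/n₁ = tan θ_B = tan 35.85° = 0.7226.
Then sin θ_c = n₂/n₁ = 0.7226, so θ_c = arcsin 0.7226 = 46.27°.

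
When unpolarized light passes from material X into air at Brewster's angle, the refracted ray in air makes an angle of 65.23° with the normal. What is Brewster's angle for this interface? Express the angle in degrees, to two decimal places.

Brewster's condition makes the reflected and refracted beams perpendicular: θ_B + θ_t = 90°.
θ_B = 90° − 65.23° = 24.77°.

θ_B ≈ 24.77°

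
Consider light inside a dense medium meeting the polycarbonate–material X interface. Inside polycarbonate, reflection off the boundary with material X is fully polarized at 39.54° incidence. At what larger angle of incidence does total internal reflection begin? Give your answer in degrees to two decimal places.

θ_c ≈ 55.64°

n₂/n₁ = tan 39.54° = 0.8255; the critical angle satisfies sin θ_c = n₂/n₁.
θ_c = arcsin(0.8255) = 55.64°.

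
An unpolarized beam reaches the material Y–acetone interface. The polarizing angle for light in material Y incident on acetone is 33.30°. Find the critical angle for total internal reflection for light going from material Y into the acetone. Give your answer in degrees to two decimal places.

θ_c ≈ 41.06°

n₂/n₁ = tan 33.30° = 0.6569; the critical angle satisfies sin θ_c = n₂/n₁.
θ_c = arcsin(0.6569) = 41.06°.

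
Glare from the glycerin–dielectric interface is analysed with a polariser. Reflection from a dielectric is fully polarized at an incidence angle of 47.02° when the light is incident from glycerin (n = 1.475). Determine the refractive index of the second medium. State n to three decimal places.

Brewster's law: tan θ_B = n₂/n₁ (light incident in glycerin, refracted into a dielectric).
n₂ = n₁ tan θ_B = 1.475 × tan 47.02° = 1.583.

n ≈ 1.583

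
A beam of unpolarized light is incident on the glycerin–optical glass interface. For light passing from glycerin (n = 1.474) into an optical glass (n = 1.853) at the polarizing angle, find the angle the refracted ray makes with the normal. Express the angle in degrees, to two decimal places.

θ_t ≈ 38.50°

tan θ_B = n₂/n₁ = 1.853/1.474 = 1.2571, so θ_B = 51.50°.
The refracted ray is perpendicular to the reflected ray, so θ_t = 90° − θ_B = 38.50°.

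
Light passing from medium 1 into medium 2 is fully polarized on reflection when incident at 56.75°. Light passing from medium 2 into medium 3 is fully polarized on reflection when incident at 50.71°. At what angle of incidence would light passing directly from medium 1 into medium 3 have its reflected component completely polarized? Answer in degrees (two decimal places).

n₂/n₁ = tan 56.75° = 1.5253 and n₃/n₂ = tan 50.71° = 1.2222.
So n₃/n₁ = (n₂/n₁)(n₃/n₂) = 1.5253 × 1.2222 = 1.8642.
θ_B(1→3) = arctan(1.8642) = 61.79°.

θ_B ≈ 61.79°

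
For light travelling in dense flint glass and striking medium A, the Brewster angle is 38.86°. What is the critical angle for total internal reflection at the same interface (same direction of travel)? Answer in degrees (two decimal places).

θ_c ≈ 53.68°

From Brewster, n₂/n₁ = tan θ_B = tan 38.86° = 0.8057.
Then sin θ_c = n₂/n₁ = 0.8057, so θ_c = arcsin 0.8057 = 53.68°.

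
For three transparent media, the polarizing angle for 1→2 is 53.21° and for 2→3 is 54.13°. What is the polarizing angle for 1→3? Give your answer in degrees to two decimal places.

n₂/n₁ = tan 53.21° = 1.3372 and n₃/n₂ = tan 54.13° = 1.3830.
n₃/n₁ = 1.8493. Then tan θ_B(1→3) = n₃/n₁, so θ_B(1→3) = arctan(1.8493) = 61.60°.

θ_B ≈ 61.60°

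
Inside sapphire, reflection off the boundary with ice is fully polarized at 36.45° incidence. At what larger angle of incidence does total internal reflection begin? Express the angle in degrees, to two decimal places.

From Brewster, n₂/n₁ = tan θ_B = tan 36.45° = 0.7386.
Then sin θ_c = n₂/n₁ = 0.7386, so θ_c = arcsin 0.7386 = 47.61°.

θ_c ≈ 47.61°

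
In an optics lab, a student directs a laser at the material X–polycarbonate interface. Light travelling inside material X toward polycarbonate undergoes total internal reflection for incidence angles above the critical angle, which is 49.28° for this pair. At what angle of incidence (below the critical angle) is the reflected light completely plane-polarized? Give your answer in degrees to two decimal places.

θ_B ≈ 37.16°

At the critical angle sin θ_c = n₂/n₁, giving n₂/n₁ = sin 49.28° = 0.7579.
Then tan θ_B = n₂/n₁ = 0.7579, so θ_B = arctan 0.7579 = 37.16°.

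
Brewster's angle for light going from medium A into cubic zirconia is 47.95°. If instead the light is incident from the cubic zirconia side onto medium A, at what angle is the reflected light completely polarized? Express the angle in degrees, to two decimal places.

θ_B' ≈ 42.05°

Reversing the direction swaps n₁ and n₂, so tan θ_B' = 1/tan θ_B and θ_B' = 90° − θ_B.
Hence θ_B' = 90° − 47.95° = 42.05°.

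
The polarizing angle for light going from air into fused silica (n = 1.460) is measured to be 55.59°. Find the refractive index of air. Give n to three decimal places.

n ≈ 1.000

Full polarization of the reflected beam means tan θ_B = n₂/n₁, where n₁ is the incident medium (air).
n₁ = n₂ / tan θ_B = 1.460 / tan 55.59° = 1.000.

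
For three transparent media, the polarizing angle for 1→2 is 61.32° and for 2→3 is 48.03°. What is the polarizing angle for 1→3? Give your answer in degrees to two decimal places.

n₂/n₁ = tan 61.32° = 1.8281 and n₃/n₂ = tan 48.03° = 1.1118.
Multiplying, n₃/n₁ = 1.8281 × 1.1118 = 2.0324, and θ_B(1→3) = arctan 2.0324 = 63.80°.

θ_B ≈ 63.80°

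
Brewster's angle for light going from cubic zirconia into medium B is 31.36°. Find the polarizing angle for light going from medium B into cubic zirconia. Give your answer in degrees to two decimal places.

θ_B' ≈ 58.64°

tan θ_B' = n₁/n₂ = 1/tan θ_B, so θ_B' = 90° − θ_B.
θ_B' = 90° − 31.36° = 58.64°.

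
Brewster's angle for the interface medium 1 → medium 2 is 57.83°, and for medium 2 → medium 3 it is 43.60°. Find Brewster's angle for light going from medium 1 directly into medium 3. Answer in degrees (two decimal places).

Each Brewster angle gives a ratio: n₂/n₁ = tan 57.83° = 1.5898, n₃/n₂ = tan 43.60° = 0.9523.
So n₃/n₁ = (n₂/n₁)(n₃/n₂) = 1.5898 × 0.9523 = 1.5140.
θ_B(1→3) = arctan(1.5140) = 56.55°.

θ_B ≈ 56.55°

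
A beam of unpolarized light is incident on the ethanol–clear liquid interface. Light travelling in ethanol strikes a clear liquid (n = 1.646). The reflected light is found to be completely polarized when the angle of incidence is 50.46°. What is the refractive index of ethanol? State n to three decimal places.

n ≈ 1.359

At the Brewster angle, tan θ_B = n₂/n₁ with n₁ on the incident side (ethanol) and n₂ on the transmitted side (a clear liquid).
n₁ = n₂ / tan θ_B = 1.646 / tan 50.46° = 1.359.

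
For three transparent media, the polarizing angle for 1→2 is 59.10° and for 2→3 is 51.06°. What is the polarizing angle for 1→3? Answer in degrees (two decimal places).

Each Brewster angle gives a ratio: n₂/n₁ = tan 59.10° = 1.6709, n₃/n₂ = tan 51.06° = 1.2375.
n₃/n₁ = 2.0678. Then tan θ_B(1→3) = n₃/n₁, so θ_B(1→3) = arctan(2.0678) = 64.19°.

θ_B ≈ 64.19°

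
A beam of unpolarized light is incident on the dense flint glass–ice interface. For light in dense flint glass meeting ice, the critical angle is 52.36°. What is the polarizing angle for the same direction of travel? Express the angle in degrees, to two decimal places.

At the critical angle sin θ_c = n₂/n₁, giving n₂/n₁ = sin 52.36° = 0.7919.
Then tan θ_B = n₂/n₁ = 0.7919, so θ_B = arctan 0.7919 = 38.37°.

θ_B ≈ 38.37°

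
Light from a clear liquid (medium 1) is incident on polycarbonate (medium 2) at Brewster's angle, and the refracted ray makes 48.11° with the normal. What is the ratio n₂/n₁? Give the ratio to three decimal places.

At Brewster incidence θ_B = 90° − θ_t = 90° − 48.11° = 41.89°.
Then n₂/n₁ = tan θ_B = tan 41.89° = 0.897.

n₂/n₁ ≈ 0.897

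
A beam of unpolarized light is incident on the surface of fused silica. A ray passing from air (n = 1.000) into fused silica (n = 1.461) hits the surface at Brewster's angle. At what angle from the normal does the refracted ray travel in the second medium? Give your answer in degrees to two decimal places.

tan θ_B = n₂/n₁ = 1.461/1.000 = 1.4610, so θ_B = 55.61°.
Since θ_B + θ_t = 90° at Brewster incidence, θ_t = 90° − 55.61° = 34.39°.

θ_t ≈ 34.39°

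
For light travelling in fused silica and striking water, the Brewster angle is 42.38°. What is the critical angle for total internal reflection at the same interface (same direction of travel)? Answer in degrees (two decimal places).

n₂/n₁ = tan 42.38° = 0.9125; the critical angle satisfies sin θ_c = n₂/n₁.
θ_c = arcsin(0.9125) = 65.85°.

θ_c ≈ 65.85°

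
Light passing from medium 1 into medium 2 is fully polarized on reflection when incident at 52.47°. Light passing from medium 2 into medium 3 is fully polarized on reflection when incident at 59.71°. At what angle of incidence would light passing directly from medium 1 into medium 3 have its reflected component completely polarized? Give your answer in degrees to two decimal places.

Each Brewster angle gives a ratio: n₂/n₁ = tan 52.47° = 1.3018, n₃/n₂ = tan 59.71° = 1.7120.
Multiplying, n₃/n₁ = 1.3018 × 1.7120 = 2.2287, and θ_B(1→3) = arctan 2.2287 = 65.83°.

θ_B ≈ 65.83°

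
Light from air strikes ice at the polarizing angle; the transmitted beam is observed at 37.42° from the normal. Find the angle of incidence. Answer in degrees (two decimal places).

Brewster's condition makes the reflected and refracted beams perpendicular: θ_B + θ_t = 90°.
θ_B = 90° − 37.42° = 52.58°.

θ_B ≈ 52.58°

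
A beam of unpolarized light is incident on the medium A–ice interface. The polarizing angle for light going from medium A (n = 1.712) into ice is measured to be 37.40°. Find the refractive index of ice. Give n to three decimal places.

Brewster's law: tan θ_B = n₂/n₁ (light incident in medium A, refracted into ice).
n₂ = n₁ tan θ_B = 1.712 × tan 37.40° = 1.309.

n ≈ 1.309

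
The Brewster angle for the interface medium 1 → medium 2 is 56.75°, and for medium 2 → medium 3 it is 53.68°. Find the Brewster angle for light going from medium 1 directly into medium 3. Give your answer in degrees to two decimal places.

tan θ_B(1→2) = n₂/n₁ = tan 56.75° = 1.5253.
tan θ_B(2→3) = n₃/n₂ = tan 53.68° = 1.3603.
So n₃/n₁ = (n₂/n₁)(n₃/n₂) = 1.5253 × 1.3603 = 2.0749.
θ_B(1→3) = arctan(2.0749) = 64.27°.

θ_B ≈ 64.27°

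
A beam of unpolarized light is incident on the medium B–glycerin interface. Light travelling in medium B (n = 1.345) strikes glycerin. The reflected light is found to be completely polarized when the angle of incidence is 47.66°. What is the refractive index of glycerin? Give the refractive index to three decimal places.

Full polarization of the reflected beam means tan θ_B = n₂/n₁, where n₁ is the incident medium (medium B).
n₂ = n₁ tan θ_B = 1.345 × tan 47.66° = 1.476.

n ≈ 1.476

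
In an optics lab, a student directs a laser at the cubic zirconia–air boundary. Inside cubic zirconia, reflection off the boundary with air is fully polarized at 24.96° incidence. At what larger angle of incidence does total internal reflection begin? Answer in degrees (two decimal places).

tan θ_B = n₂/n₁ = tan 24.96° = 0.4655.
Total internal reflection: sin θ_c = n₂/n₁ = 0.4655.
θ_c = arcsin(0.4655) = 27.74°.

θ_c ≈ 27.74°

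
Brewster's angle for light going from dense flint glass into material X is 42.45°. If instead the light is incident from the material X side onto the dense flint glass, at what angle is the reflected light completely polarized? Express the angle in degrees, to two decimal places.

The two Brewster angles are complementary: θ_B' = 90° − θ_B = 90° − 42.45° = 47.55°.

θ_B' ≈ 47.55°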